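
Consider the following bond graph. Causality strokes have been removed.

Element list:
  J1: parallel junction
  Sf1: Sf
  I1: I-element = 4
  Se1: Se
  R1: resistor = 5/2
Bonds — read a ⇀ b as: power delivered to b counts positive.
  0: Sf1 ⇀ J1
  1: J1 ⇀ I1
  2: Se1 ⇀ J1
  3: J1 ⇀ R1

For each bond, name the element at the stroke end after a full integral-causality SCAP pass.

b0 stroke at Sf1
b1 stroke at I1
b2 stroke at J1
b3 stroke at R1

#0 →Sf1  (source Sf1 imposes f)
#2 →J1  (Se1 fixes effort; stroke away)
#1 →I1  (J1 effort already set via bond 2)
#3 →R1  (J1: bond 2 brought effort, rest push out)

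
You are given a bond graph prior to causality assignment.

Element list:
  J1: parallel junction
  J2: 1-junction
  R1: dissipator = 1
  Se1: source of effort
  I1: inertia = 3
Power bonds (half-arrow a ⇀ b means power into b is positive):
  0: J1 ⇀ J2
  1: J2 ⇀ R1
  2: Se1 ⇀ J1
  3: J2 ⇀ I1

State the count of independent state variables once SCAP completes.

bond 2 |J1  (Se1: effort source, stroke at far end)
bond 0 |J2  (common-e at J1 fixed by 2)
bond 3 |I1  (I1: I, integral causality)
bond 1 |J2  (J2 flow already set via bond 3)

1  (I1 all integral)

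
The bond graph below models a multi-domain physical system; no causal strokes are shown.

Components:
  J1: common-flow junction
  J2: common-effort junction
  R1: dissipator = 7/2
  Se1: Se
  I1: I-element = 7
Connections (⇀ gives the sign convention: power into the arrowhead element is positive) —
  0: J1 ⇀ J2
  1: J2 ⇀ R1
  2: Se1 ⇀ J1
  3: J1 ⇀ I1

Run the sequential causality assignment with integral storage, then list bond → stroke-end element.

bond 0 |J1
bond 1 |J2
bond 2 |J1
bond 3 |I1

#2 |J1  (Se1 fixes effort; stroke away)
#3 |I1  (I1 integral (f out))
#0 |J1  (J1: bond 3 brought flow, rest push out)
#1 |J2  (only one effort-in slot at J2)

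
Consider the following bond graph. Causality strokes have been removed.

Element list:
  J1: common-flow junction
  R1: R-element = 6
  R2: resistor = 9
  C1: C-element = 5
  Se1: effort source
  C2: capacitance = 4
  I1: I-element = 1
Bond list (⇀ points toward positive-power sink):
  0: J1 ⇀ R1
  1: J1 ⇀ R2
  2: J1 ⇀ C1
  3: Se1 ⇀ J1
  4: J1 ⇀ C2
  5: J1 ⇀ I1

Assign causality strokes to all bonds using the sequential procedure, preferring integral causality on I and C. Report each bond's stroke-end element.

#3 →J1  (source Se1 imposes e)
#2 →J1  (C1 outputs effort q/C1)
#4 →J1  (C2: C, integral causality)
#5 →I1  (I1 outputs flow p/I1)
#0 →J1  (J1 flow already set via bond 5)
#1 →J1  (J1: bond 5 brought flow, rest push out)

β0 |J1
β1 |J1
β2 |J1
β3 |J1
β4 |J1
β5 |I1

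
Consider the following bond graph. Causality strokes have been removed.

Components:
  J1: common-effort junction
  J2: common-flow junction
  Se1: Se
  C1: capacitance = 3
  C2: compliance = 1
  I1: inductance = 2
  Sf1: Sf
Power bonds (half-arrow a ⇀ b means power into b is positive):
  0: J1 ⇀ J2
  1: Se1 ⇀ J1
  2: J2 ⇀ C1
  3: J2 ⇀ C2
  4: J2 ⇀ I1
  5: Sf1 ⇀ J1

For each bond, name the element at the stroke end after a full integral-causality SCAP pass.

bond 0 |J2
bond 1 |J1
bond 2 |J2
bond 3 |J2
bond 4 |I1
bond 5 |Sf1

β1 |J1  (source Se1 imposes e)
β5 |Sf1  (Sf1: flow source, stroke at near end)
β0 |J2  (0-jn J1 has e-setter on 1)
β2 |J2  (C1 integral (e out))
β3 |J2  (prefer integral on C2)
β4 |I1  (closing 1-jn rule on J2)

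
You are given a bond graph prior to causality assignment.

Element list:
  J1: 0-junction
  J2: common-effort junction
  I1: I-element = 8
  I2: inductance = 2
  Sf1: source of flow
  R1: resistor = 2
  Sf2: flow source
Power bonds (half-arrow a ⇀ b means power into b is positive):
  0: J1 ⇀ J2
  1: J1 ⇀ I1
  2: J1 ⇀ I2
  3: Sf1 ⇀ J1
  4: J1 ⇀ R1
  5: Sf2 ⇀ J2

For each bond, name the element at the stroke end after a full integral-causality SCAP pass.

#0 stroke at J2
#1 stroke at I1
#2 stroke at I2
#3 stroke at Sf1
#4 stroke at J1
#5 stroke at Sf2

b3 →Sf1  (Sf1 fixes flow; stroke at Sf1)
b5 →Sf2  (Sf2 fixes flow; stroke at Sf2)
b0 →J2  (J2: last free bond brings effort in)
b1 →I1  (I1 outputs flow p/I1)
b2 →I2  (I2 integral (f out))
b4 →J1  (J1 needs exactly one e-in)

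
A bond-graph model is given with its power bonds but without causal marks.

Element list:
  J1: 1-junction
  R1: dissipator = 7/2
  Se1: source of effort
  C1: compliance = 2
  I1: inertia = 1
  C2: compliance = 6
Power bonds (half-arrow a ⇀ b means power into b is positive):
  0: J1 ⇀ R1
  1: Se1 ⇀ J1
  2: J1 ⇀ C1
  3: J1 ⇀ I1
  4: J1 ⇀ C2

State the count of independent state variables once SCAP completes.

b1 |J1  (source Se1 imposes e)
b2 |J1  (C1 integral (e out))
b3 |I1  (I1 integral (f out))
b0 |J1  (J1: bond 3 brought flow, rest push out)
b4 |J1  (common-f at J1 fixed by 3)

3  (C1, C2, I1 all integral)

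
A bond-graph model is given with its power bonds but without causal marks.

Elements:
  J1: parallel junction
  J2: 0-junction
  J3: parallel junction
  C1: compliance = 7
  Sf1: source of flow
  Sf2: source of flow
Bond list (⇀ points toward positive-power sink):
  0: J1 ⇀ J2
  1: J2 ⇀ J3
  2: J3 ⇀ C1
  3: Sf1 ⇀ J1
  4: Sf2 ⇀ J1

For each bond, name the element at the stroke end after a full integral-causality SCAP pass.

b0 stroke→J1
b1 stroke→J2
b2 stroke→J3
b3 stroke→Sf1
b4 stroke→Sf2

#3 →Sf1  (source Sf1 imposes f)
#4 →Sf2  (source Sf2 imposes f)
#0 →J1  (only one effort-in slot at J1)
#1 →J2  (J2 needs exactly one e-in)
#2 →J3  (J3: last free bond brings effort in)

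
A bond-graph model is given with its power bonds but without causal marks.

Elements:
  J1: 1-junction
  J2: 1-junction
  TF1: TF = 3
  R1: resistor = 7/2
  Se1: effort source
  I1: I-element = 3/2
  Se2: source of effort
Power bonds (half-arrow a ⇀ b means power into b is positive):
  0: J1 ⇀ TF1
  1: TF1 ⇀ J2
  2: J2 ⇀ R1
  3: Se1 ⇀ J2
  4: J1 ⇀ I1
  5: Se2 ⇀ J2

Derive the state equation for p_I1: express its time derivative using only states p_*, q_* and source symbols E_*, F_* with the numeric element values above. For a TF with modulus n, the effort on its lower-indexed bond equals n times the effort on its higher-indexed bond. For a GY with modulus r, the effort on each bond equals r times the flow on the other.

dp_I1/dt = 3*E_Se1 + 3*E_Se2 - 21*p_I1

#3 →J2  (Se1 (Se) sets effort on bond)
#5 →J2  (source Se2 imposes e)
#4 →I1  (I1: I, integral causality)
#0 →J1  (J1: bond 4 brought flow, rest push out)
#1 →TF1  (TF1 one-in-one-out from 0)
#2 →J2  (J2 flow already set via bond 1)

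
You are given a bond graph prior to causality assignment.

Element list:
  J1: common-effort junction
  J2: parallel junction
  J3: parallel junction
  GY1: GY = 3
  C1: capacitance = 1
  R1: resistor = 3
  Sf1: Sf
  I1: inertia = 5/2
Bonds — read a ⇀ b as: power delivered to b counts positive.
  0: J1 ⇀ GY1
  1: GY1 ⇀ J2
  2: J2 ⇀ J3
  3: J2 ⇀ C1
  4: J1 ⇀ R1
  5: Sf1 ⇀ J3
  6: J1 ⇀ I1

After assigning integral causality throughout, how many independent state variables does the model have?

2  (C1, I1 all integral)

b5 |Sf1  (Sf1: flow source, stroke at near end)
b2 |J3  (J3: last free bond brings effort in)
b3 |J2  (C1 integral (e out))
b1 |GY1  (common-e at J2 fixed by 3)
b0 |GY1  (GY1 both-in/both-out from 1)
b6 |I1  (I1 integral (f out))
b4 |J1  (closing 0-jn rule on J1)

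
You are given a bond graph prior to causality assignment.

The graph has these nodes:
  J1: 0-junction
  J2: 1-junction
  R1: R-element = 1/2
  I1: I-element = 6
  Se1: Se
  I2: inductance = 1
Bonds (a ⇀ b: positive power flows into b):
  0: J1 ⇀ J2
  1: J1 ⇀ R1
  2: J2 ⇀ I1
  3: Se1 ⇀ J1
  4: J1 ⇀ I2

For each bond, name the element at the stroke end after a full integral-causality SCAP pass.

β3 stroke at J1  (source Se1 imposes e)
β0 stroke at J2  (J1 effort already set via bond 3)
β1 stroke at R1  (J1 effort already set via bond 3)
β4 stroke at I2  (0-jn J1 has e-setter on 3)
β2 stroke at I1  (closing 1-jn rule on J2)

#0 |J2
#1 |R1
#2 |I1
#3 |J1
#4 |I2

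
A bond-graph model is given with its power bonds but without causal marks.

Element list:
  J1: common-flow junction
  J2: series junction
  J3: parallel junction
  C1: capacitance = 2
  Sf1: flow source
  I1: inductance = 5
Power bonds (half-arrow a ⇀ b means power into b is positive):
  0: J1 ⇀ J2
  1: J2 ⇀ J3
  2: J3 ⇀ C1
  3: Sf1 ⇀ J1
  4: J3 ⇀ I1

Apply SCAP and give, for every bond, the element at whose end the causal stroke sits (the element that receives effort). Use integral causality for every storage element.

β3 →Sf1  (source Sf1 imposes f)
β0 →J1  (J1 flow already set via bond 3)
β1 →J2  (common-f at J2 fixed by 0)
β2 →J3  (prefer integral on C1)
β4 →I1  (common-e at J3 fixed by 2)

#0 stroke at J1
#1 stroke at J2
#2 stroke at J3
#3 stroke at Sf1
#4 stroke at I1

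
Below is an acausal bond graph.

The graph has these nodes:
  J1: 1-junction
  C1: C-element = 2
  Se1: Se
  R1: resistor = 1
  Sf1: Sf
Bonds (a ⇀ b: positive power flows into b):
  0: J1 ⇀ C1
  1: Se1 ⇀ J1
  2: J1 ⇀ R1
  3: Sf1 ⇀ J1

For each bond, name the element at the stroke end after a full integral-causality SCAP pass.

#0 stroke at J1
#1 stroke at J1
#2 stroke at J1
#3 stroke at Sf1

b1 →J1  (Se1 fixes effort; stroke away)
b3 →Sf1  (Sf1 (Sf) sets flow on bond)
b0 →J1  (J1 flow already set via bond 3)
b2 →J1  (J1: bond 3 brought flow, rest push out)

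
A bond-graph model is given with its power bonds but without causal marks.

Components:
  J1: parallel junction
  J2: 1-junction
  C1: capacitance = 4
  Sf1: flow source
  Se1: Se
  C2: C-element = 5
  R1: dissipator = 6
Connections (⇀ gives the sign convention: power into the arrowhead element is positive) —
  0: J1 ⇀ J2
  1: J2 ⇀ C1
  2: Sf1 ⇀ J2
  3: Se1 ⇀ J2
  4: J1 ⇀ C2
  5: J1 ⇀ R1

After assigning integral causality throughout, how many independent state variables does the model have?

bond 2 |Sf1  (Sf1 fixes flow; stroke at Sf1)
bond 3 |J2  (Se1 (Se) sets effort on bond)
bond 0 |J2  (J2: bond 2 brought flow, rest push out)
bond 1 |J2  (common-f at J2 fixed by 2)
bond 4 |J1  (prefer integral on C2)
bond 5 |R1  (J1: bond 4 brought effort, rest push out)

2  (C1, C2 all integral)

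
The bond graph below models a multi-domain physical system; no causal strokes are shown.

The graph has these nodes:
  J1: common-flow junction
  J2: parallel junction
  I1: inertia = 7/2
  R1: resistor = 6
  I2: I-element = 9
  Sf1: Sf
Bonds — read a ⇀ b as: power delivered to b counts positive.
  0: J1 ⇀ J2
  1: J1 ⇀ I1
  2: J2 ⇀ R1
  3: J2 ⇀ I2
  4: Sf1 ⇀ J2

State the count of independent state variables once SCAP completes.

b4 stroke at Sf1  (Sf1 (Sf) sets flow on bond)
b1 stroke at I1  (I1: I, integral causality)
b0 stroke at J1  (J1: bond 1 brought flow, rest push out)
b3 stroke at I2  (I2 integral (f out))
b2 stroke at J2  (J2: last free bond brings effort in)

2  (I1, I2 all integral)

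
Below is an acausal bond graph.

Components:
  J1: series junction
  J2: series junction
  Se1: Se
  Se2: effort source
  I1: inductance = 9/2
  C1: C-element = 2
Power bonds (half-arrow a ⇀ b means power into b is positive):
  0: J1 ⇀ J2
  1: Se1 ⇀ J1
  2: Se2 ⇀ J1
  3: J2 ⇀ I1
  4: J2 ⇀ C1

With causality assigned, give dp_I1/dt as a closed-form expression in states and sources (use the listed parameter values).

b1 →J1  (Se1 fixes effort; stroke away)
b2 →J1  (Se2 fixes effort; stroke away)
b0 →J2  (only one flow-in slot at J1)
b3 →I1  (I1 outputs flow p/I1)
b4 →J2  (1-jn J2 has f-setter on 3)

dp_I1/dt = E_Se1 + E_Se2 - q_C1/2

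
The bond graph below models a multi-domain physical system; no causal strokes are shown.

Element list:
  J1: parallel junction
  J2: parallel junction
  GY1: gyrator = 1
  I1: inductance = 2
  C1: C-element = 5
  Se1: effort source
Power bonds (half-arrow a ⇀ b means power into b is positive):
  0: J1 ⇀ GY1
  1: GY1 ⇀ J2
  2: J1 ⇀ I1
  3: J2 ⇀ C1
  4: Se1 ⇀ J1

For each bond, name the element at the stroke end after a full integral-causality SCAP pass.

b0 stroke at GY1
b1 stroke at GY1
b2 stroke at I1
b3 stroke at J2
b4 stroke at J1

#4 →J1  (source Se1 imposes e)
#0 →GY1  (0-jn J1 has e-setter on 4)
#2 →I1  (J1: bond 4 brought effort, rest push out)
#1 →GY1  (GY1: gyrator matches bond 0)
#3 →J2  (J2 needs exactly one e-in)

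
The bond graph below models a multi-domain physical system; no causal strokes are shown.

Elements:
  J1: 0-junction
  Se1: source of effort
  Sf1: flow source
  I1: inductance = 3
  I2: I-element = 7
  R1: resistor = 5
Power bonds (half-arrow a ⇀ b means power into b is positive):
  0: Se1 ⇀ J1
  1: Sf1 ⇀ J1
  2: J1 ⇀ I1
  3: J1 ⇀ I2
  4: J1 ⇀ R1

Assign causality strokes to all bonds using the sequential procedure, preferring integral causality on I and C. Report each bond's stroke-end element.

bond 0 stroke at J1  (Se1 fixes effort; stroke away)
bond 1 stroke at Sf1  (Sf1 (Sf) sets flow on bond)
bond 2 stroke at I1  (J1 effort already set via bond 0)
bond 3 stroke at I2  (common-e at J1 fixed by 0)
bond 4 stroke at R1  (J1: bond 0 brought effort, rest push out)

β0 stroke→J1
β1 stroke→Sf1
β2 stroke→I1
β3 stroke→I2
β4 stroke→R1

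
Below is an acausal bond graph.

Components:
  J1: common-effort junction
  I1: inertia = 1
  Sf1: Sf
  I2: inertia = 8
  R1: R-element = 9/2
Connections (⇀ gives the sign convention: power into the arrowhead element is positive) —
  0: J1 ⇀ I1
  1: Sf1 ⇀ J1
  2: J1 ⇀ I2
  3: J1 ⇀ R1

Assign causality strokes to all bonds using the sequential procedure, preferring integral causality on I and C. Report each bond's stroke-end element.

β0 stroke at I1
β1 stroke at Sf1
β2 stroke at I2
β3 stroke at J1

#1 stroke at Sf1  (Sf1 fixes flow; stroke at Sf1)
#0 stroke at I1  (I1: I, integral causality)
#2 stroke at I2  (I2 integral (f out))
#3 stroke at J1  (J1: last free bond brings effort in)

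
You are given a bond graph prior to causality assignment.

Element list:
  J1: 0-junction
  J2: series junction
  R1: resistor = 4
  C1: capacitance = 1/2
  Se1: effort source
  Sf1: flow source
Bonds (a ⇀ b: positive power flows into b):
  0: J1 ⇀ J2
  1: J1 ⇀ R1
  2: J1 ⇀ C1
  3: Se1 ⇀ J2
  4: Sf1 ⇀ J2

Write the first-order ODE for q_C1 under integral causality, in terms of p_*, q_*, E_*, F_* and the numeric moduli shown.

bond 3 →J2  (Se1 fixes effort; stroke away)
bond 4 →Sf1  (Sf1 fixes flow; stroke at Sf1)
bond 0 →J2  (common-f at J2 fixed by 4)
bond 2 →J1  (C1: C, integral causality)
bond 1 →R1  (J1: bond 2 brought effort, rest push out)

dq_C1/dt = -F_Sf1 - q_C1/2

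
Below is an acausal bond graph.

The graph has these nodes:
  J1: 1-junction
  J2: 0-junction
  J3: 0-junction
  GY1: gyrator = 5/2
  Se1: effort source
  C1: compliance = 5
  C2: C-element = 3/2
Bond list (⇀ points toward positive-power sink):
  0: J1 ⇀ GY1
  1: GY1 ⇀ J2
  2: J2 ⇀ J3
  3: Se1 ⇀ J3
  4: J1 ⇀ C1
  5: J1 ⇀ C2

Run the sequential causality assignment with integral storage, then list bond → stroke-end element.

#3 stroke at J3  (Se1 fixes effort; stroke away)
#2 stroke at J2  (common-e at J3 fixed by 3)
#1 stroke at GY1  (0-jn J2 has e-setter on 2)
#0 stroke at GY1  (GY1: gyrator matches bond 1)
#4 stroke at J1  (1-jn J1 has f-setter on 0)
#5 stroke at J1  (1-jn J1 has f-setter on 0)

b0 stroke→GY1
b1 stroke→GY1
b2 stroke→J2
b3 stroke→J3
b4 stroke→J1
b5 stroke→J1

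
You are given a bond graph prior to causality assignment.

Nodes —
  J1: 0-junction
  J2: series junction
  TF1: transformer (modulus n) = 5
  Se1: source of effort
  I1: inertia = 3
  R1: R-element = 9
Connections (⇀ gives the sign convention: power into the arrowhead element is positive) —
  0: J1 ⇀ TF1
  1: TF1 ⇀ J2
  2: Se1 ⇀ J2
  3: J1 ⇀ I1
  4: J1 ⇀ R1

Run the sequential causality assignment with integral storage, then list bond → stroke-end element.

bond 2 stroke→J2  (Se1: effort source, stroke at far end)
bond 1 stroke→TF1  (closing 1-jn rule on J2)
bond 0 stroke→J1  (TF1: transformer flips bond 1)
bond 3 stroke→I1  (common-e at J1 fixed by 0)
bond 4 stroke→R1  (J1: bond 0 brought effort, rest push out)

b0 |J1
b1 |TF1
b2 |J2
b3 |I1
b4 |R1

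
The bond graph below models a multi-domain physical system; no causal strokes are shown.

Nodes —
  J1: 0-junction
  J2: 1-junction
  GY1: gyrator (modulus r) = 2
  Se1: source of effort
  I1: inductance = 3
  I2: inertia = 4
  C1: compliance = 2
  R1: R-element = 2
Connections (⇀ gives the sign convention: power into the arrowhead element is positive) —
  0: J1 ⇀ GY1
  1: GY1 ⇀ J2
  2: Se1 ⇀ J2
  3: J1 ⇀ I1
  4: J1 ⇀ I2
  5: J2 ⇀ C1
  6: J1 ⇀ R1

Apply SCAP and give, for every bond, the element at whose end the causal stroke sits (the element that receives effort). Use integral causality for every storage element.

#2 →J2  (Se1: effort source, stroke at far end)
#3 →I1  (I1 integral (f out))
#4 →I2  (I2: I, integral causality)
#5 →J2  (C1: C, integral causality)
#1 →GY1  (J2 needs exactly one f-in)
#0 →GY1  (GY GY1: same side as bond 1)
#6 →J1  (J1: last free bond brings effort in)

bond 0 stroke at GY1
bond 1 stroke at GY1
bond 2 stroke at J2
bond 3 stroke at I1
bond 4 stroke at I2
bond 5 stroke at J2
bond 6 stroke at J1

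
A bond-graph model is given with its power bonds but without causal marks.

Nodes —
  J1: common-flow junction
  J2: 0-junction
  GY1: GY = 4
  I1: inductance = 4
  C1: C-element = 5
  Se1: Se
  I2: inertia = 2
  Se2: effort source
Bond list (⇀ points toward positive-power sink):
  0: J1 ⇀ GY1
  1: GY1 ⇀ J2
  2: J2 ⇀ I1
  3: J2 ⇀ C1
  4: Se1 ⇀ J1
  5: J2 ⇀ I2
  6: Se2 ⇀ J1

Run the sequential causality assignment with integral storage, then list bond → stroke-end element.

β0 →GY1
β1 →GY1
β2 →I1
β3 →J2
β4 →J1
β5 →I2
β6 →J1

b4 stroke→J1  (source Se1 imposes e)
b6 stroke→J1  (source Se2 imposes e)
b0 stroke→GY1  (closing 1-jn rule on J1)
b1 stroke→GY1  (through GY1, causality inverts; strokes same side of GY1)
b2 stroke→I1  (I1: I, integral causality)
b3 stroke→J2  (C1 outputs effort q/C1)
b5 stroke→I2  (J2: bond 3 brought effort, rest push out)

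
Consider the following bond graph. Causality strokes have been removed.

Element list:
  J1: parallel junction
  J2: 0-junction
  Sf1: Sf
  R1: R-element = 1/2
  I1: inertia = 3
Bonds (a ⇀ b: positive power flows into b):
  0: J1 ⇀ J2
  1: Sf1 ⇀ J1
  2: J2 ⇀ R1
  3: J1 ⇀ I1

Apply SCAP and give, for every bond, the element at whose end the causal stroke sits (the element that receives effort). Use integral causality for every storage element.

β0 stroke→J1
β1 stroke→Sf1
β2 stroke→J2
β3 stroke→I1

bond 1 stroke→Sf1  (source Sf1 imposes f)
bond 3 stroke→I1  (I1 outputs flow p/I1)
bond 0 stroke→J1  (only one effort-in slot at J1)
bond 2 stroke→J2  (closing 0-jn rule on J2)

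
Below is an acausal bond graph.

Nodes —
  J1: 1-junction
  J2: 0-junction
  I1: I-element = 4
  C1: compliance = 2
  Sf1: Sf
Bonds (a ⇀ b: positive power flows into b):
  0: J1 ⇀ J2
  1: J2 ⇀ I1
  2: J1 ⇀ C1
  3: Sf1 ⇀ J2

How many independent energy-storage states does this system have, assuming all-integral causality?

2  (C1, I1 all integral)

bond 3 →Sf1  (Sf1 (Sf) sets flow on bond)
bond 1 →I1  (I1 integral (f out))
bond 0 →J2  (closing 0-jn rule on J2)
bond 2 →J1  (J1 flow already set via bond 0)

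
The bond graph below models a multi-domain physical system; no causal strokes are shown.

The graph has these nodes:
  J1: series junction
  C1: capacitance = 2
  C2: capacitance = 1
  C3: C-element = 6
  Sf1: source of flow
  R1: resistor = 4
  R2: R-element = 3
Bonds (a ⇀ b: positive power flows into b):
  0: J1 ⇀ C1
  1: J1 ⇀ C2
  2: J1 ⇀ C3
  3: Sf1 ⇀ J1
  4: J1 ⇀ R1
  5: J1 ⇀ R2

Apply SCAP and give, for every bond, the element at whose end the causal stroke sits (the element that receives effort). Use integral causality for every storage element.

b0 |J1
b1 |J1
b2 |J1
b3 |Sf1
b4 |J1
b5 |J1

b3 |Sf1  (source Sf1 imposes f)
b0 |J1  (common-f at J1 fixed by 3)
b1 |J1  (J1 flow already set via bond 3)
b2 |J1  (1-jn J1 has f-setter on 3)
b4 |J1  (J1: bond 3 brought flow, rest push out)
b5 |J1  (1-jn J1 has f-setter on 3)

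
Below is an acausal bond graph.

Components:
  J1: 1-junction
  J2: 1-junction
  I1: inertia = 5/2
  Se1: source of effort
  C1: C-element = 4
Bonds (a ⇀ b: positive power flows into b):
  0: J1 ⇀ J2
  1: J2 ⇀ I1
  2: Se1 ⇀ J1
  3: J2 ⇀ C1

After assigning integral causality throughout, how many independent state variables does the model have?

2  (C1, I1 all integral)

β2 stroke at J1  (Se1 (Se) sets effort on bond)
β0 stroke at J2  (J1: last free bond brings flow in)
β1 stroke at I1  (I1 outputs flow p/I1)
β3 stroke at J2  (common-f at J2 fixed by 1)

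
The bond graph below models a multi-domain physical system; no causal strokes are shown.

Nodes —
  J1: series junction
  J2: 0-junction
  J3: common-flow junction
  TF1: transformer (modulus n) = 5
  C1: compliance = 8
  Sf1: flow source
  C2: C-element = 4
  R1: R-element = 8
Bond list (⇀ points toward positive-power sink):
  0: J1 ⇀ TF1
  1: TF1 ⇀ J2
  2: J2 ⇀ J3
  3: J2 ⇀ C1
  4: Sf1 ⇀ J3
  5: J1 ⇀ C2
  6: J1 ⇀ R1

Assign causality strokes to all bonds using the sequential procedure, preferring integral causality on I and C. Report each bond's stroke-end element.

bond 0 stroke→J1
bond 1 stroke→TF1
bond 2 stroke→J3
bond 3 stroke→J2
bond 4 stroke→Sf1
bond 5 stroke→J1
bond 6 stroke→R1

β4 |Sf1  (Sf1 (Sf) sets flow on bond)
β2 |J3  (common-f at J3 fixed by 4)
β3 |J2  (C1 integral (e out))
β1 |TF1  (common-e at J2 fixed by 3)
β0 |J1  (TF TF1: opposite of bond 1)
β5 |J1  (C2 outputs effort q/C2)
β6 |R1  (only one flow-in slot at J1)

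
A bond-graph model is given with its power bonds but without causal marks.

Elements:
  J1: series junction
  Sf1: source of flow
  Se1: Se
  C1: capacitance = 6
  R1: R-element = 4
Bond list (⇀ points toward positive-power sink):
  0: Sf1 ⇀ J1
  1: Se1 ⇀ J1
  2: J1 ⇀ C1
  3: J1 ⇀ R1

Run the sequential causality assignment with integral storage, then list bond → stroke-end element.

#0 stroke→Sf1  (source Sf1 imposes f)
#1 stroke→J1  (Se1 fixes effort; stroke away)
#2 stroke→J1  (common-f at J1 fixed by 0)
#3 stroke→J1  (1-jn J1 has f-setter on 0)

#0 stroke at Sf1
#1 stroke at J1
#2 stroke at J1
#3 stroke at J1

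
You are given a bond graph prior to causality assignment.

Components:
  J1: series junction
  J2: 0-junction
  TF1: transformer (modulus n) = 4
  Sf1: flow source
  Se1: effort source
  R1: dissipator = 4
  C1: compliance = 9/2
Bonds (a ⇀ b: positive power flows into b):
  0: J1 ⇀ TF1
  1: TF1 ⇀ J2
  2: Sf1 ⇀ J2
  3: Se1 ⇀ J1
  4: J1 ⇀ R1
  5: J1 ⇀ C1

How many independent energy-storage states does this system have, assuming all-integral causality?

1  (C1 all integral)

β2 |Sf1  (Sf1 fixes flow; stroke at Sf1)
β3 |J1  (Se1 (Se) sets effort on bond)
β1 |J2  (J2: last free bond brings effort in)
β0 |TF1  (TF TF1: opposite of bond 1)
β4 |J1  (common-f at J1 fixed by 0)
β5 |J1  (common-f at J1 fixed by 0)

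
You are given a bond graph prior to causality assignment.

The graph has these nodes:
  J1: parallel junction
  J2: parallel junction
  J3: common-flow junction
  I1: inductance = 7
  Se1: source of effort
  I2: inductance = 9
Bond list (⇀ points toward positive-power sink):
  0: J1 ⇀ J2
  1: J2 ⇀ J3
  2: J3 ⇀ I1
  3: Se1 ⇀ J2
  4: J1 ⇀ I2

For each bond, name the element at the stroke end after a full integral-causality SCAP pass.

b0 stroke→J1
b1 stroke→J3
b2 stroke→I1
b3 stroke→J2
b4 stroke→I2

β3 |J2  (Se1 (Se) sets effort on bond)
β0 |J1  (common-e at J2 fixed by 3)
β1 |J3  (0-jn J2 has e-setter on 3)
β2 |I1  (J3 needs exactly one f-in)
β4 |I2  (0-jn J1 has e-setter on 0)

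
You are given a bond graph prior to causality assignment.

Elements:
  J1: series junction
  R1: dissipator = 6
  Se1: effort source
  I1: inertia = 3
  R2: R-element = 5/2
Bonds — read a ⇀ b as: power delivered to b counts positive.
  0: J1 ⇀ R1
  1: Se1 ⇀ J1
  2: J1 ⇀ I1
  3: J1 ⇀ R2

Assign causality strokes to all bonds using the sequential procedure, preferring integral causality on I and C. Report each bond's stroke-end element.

bond 1 stroke at J1  (Se1 fixes effort; stroke away)
bond 2 stroke at I1  (I1: I, integral causality)
bond 0 stroke at J1  (1-jn J1 has f-setter on 2)
bond 3 stroke at J1  (J1: bond 2 brought flow, rest push out)

β0 stroke→J1
β1 stroke→J1
β2 stroke→I1
β3 stroke→J1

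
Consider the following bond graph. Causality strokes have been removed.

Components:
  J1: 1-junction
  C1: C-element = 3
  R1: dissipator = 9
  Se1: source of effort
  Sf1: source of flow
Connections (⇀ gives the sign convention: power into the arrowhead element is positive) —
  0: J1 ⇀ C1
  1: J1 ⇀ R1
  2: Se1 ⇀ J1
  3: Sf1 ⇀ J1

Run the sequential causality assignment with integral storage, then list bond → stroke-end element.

#0 stroke→J1
#1 stroke→J1
#2 stroke→J1
#3 stroke→Sf1

bond 2 →J1  (Se1 (Se) sets effort on bond)
bond 3 →Sf1  (source Sf1 imposes f)
bond 0 →J1  (1-jn J1 has f-setter on 3)
bond 1 →J1  (1-jn J1 has f-setter on 3)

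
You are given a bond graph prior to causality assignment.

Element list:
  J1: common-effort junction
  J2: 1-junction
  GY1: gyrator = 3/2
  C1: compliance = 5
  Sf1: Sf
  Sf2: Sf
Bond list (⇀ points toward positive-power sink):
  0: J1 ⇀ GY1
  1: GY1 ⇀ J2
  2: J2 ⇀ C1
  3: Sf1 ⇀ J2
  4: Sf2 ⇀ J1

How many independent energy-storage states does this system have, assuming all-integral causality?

bond 3 stroke at Sf1  (Sf1: flow source, stroke at near end)
bond 4 stroke at Sf2  (source Sf2 imposes f)
bond 0 stroke at J1  (closing 0-jn rule on J1)
bond 1 stroke at J2  (J2: bond 3 brought flow, rest push out)
bond 2 stroke at J2  (J2 flow already set via bond 3)

1  (C1 all integral)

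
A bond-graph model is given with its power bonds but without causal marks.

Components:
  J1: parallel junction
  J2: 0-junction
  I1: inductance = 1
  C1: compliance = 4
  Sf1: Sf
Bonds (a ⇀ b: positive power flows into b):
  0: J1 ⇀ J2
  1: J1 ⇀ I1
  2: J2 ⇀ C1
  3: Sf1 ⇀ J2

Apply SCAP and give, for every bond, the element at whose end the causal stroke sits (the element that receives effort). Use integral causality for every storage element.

#3 →Sf1  (Sf1: flow source, stroke at near end)
#1 →I1  (I1 integral (f out))
#0 →J1  (J1 needs exactly one e-in)
#2 →J2  (J2: last free bond brings effort in)

#0 |J1
#1 |I1
#2 |J2
#3 |Sf1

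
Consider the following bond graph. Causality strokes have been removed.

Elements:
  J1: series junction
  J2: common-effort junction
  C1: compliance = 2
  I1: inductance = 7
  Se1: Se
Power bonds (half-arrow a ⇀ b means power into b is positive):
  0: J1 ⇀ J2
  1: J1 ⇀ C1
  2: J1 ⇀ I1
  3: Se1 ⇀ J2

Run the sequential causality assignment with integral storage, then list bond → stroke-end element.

b3 |J2  (Se1 fixes effort; stroke away)
b0 |J1  (common-e at J2 fixed by 3)
b1 |J1  (C1 outputs effort q/C1)
b2 |I1  (only one flow-in slot at J1)

b0 stroke at J1
b1 stroke at J1
b2 stroke at I1
b3 stroke at J2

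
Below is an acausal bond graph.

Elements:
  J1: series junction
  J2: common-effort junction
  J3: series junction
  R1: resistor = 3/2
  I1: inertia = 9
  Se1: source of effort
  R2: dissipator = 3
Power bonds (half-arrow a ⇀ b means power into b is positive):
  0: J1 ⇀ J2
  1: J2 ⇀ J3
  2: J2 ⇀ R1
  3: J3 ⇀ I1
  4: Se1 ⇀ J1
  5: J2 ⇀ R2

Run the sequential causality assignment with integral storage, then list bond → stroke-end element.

#0 stroke→J2
#1 stroke→J3
#2 stroke→R1
#3 stroke→I1
#4 stroke→J1
#5 stroke→R2

bond 4 stroke→J1  (source Se1 imposes e)
bond 0 stroke→J2  (only one flow-in slot at J1)
bond 1 stroke→J3  (J2: bond 0 brought effort, rest push out)
bond 2 stroke→R1  (common-e at J2 fixed by 0)
bond 5 stroke→R2  (common-e at J2 fixed by 0)
bond 3 stroke→I1  (J3 needs exactly one f-in)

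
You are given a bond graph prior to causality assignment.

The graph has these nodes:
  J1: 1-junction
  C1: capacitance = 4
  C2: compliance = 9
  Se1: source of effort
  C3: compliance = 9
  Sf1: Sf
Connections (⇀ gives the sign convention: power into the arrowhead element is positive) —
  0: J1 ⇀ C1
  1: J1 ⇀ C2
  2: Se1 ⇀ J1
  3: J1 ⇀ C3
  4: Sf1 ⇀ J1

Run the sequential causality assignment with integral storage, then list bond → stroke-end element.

β2 →J1  (Se1 fixes effort; stroke away)
β4 →Sf1  (Sf1: flow source, stroke at near end)
β0 →J1  (common-f at J1 fixed by 4)
β1 →J1  (1-jn J1 has f-setter on 4)
β3 →J1  (1-jn J1 has f-setter on 4)

#0 stroke→J1
#1 stroke→J1
#2 stroke→J1
#3 stroke→J1
#4 stroke→Sf1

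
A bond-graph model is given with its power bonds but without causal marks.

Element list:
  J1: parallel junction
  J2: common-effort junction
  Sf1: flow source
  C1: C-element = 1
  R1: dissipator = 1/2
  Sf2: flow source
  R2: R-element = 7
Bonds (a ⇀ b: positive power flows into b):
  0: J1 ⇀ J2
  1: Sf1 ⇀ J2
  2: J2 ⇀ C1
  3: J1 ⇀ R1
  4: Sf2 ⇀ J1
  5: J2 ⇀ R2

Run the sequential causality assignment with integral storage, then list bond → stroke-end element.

b0 →J1
b1 →Sf1
b2 →J2
b3 →R1
b4 →Sf2
b5 →R2

bond 1 stroke→Sf1  (source Sf1 imposes f)
bond 4 stroke→Sf2  (Sf2 fixes flow; stroke at Sf2)
bond 2 stroke→J2  (C1 integral (e out))
bond 0 stroke→J1  (common-e at J2 fixed by 2)
bond 5 stroke→R2  (0-jn J2 has e-setter on 2)
bond 3 stroke→R1  (J1 effort already set via bond 0)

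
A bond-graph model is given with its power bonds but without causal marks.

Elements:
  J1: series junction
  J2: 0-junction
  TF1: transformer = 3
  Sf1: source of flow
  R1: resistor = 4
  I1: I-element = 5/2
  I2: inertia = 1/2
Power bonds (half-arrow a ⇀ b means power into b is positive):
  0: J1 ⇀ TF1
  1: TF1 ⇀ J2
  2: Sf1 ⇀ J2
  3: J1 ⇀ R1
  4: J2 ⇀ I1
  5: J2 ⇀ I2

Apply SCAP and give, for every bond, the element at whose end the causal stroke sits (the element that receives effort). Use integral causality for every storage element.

#0 |TF1
#1 |J2
#2 |Sf1
#3 |J1
#4 |I1
#5 |I2

b2 stroke→Sf1  (source Sf1 imposes f)
b4 stroke→I1  (I1 integral (f out))
b5 stroke→I2  (I2: I, integral causality)
b1 stroke→J2  (J2: last free bond brings effort in)
b0 stroke→TF1  (through TF1, causality passes straight; one stroke at TF1)
b3 stroke→J1  (J1 flow already set via bond 0)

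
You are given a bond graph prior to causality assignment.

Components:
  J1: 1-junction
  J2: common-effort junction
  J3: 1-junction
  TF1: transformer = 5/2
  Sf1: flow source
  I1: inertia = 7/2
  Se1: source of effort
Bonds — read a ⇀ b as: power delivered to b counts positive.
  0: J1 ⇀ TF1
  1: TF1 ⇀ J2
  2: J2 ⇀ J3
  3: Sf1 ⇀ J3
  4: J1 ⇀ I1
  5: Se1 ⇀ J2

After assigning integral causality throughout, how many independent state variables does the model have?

1  (I1 all integral)

β3 →Sf1  (Sf1: flow source, stroke at near end)
β5 →J2  (source Se1 imposes e)
β1 →TF1  (common-e at J2 fixed by 5)
β2 →J3  (common-e at J2 fixed by 5)
β0 →J1  (TF TF1: opposite of bond 1)
β4 →I1  (J1 needs exactly one f-in)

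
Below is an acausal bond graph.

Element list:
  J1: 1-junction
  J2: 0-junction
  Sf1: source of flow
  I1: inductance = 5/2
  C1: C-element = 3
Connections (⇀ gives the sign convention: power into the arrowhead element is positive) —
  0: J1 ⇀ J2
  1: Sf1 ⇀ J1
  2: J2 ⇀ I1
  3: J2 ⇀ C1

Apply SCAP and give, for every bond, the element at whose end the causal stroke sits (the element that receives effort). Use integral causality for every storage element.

β1 stroke→Sf1  (Sf1 fixes flow; stroke at Sf1)
β0 stroke→J1  (J1: bond 1 brought flow, rest push out)
β2 stroke→I1  (I1 outputs flow p/I1)
β3 stroke→J2  (J2 needs exactly one e-in)

β0 |J1
β1 |Sf1
β2 |I1
β3 |J2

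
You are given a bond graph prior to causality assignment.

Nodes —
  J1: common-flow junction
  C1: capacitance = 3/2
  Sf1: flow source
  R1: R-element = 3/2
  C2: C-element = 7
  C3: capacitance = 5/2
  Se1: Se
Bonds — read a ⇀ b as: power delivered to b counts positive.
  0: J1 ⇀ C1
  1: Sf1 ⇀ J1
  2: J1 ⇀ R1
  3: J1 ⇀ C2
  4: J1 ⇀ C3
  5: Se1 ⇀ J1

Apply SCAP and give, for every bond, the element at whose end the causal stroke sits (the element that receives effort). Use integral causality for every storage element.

bond 0 stroke→J1
bond 1 stroke→Sf1
bond 2 stroke→J1
bond 3 stroke→J1
bond 4 stroke→J1
bond 5 stroke→J1

b1 stroke at Sf1  (Sf1 fixes flow; stroke at Sf1)
b5 stroke at J1  (Se1: effort source, stroke at far end)
b0 stroke at J1  (J1 flow already set via bond 1)
b2 stroke at J1  (J1 flow already set via bond 1)
b3 stroke at J1  (J1 flow already set via bond 1)
b4 stroke at J1  (1-jn J1 has f-setter on 1)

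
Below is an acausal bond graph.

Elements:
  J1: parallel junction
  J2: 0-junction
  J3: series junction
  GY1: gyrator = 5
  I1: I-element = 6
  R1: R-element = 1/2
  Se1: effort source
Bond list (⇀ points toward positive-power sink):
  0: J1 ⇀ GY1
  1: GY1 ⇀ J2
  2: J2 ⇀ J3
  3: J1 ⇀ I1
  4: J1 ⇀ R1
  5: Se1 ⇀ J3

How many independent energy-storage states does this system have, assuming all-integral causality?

1  (I1 all integral)

bond 5 |J3  (Se1 fixes effort; stroke away)
bond 2 |J2  (J3 needs exactly one f-in)
bond 1 |GY1  (common-e at J2 fixed by 2)
bond 0 |GY1  (GY1: gyrator matches bond 1)
bond 3 |I1  (I1 outputs flow p/I1)
bond 4 |J1  (only one effort-in slot at J1)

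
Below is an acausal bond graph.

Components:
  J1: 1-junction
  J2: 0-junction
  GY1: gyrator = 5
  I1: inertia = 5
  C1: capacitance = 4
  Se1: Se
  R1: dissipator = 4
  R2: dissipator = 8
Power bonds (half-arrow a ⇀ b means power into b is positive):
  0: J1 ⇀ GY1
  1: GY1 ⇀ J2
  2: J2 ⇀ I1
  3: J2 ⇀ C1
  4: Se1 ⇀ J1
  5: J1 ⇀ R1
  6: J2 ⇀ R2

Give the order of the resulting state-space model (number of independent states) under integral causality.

2  (C1, I1 all integral)

b4 →J1  (Se1 (Se) sets effort on bond)
b2 →I1  (I1 outputs flow p/I1)
b3 →J2  (prefer integral on C1)
b1 →GY1  (J2 effort already set via bond 3)
b6 →R2  (J2 effort already set via bond 3)
b0 →GY1  (GY GY1: same side as bond 1)
b5 →J1  (J1 flow already set via bond 0)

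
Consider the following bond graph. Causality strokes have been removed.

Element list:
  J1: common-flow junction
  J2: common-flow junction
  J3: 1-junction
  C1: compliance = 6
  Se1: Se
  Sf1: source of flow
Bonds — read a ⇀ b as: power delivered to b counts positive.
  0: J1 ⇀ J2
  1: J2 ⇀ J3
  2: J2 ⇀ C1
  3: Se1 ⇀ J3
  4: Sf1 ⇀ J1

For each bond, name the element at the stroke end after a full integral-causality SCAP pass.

bond 3 →J3  (source Se1 imposes e)
bond 4 →Sf1  (Sf1 fixes flow; stroke at Sf1)
bond 0 →J1  (common-f at J1 fixed by 4)
bond 1 →J2  (J2: bond 0 brought flow, rest push out)
bond 2 →J2  (J2 flow already set via bond 0)

b0 stroke→J1
b1 stroke→J2
b2 stroke→J2
b3 stroke→J3
b4 stroke→Sf1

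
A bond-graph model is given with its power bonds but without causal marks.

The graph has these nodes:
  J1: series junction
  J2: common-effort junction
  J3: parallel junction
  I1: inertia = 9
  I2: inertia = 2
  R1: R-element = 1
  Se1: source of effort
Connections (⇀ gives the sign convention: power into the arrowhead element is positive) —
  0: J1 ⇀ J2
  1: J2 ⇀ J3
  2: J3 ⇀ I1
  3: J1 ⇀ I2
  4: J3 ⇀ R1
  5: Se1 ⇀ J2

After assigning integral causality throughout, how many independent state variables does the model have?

2  (I1, I2 all integral)

#5 |J2  (Se1 (Se) sets effort on bond)
#0 |J1  (common-e at J2 fixed by 5)
#1 |J3  (0-jn J2 has e-setter on 5)
#2 |I1  (J3 effort already set via bond 1)
#4 |R1  (common-e at J3 fixed by 1)
#3 |I2  (closing 1-jn rule on J1)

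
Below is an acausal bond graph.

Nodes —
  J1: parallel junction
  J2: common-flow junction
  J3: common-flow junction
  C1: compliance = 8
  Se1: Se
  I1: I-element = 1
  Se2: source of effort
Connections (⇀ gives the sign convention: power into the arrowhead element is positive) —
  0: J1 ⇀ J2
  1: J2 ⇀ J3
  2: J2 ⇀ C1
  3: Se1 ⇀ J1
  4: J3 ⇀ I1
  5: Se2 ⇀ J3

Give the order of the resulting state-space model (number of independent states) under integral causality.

2  (C1, I1 all integral)

#3 stroke at J1  (source Se1 imposes e)
#5 stroke at J3  (Se2 (Se) sets effort on bond)
#0 stroke at J2  (0-jn J1 has e-setter on 3)
#2 stroke at J2  (C1 outputs effort q/C1)
#1 stroke at J3  (closing 1-jn rule on J2)
#4 stroke at I1  (J3: last free bond brings flow in)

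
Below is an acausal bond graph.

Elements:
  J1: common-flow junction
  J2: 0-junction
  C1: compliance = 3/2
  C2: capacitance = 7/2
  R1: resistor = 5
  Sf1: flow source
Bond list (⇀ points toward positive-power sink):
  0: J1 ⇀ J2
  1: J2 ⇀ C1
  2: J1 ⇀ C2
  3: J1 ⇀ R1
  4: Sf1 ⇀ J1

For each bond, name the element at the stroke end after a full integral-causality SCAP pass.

#4 stroke→Sf1  (source Sf1 imposes f)
#0 stroke→J1  (J1: bond 4 brought flow, rest push out)
#2 stroke→J1  (J1: bond 4 brought flow, rest push out)
#3 stroke→J1  (common-f at J1 fixed by 4)
#1 stroke→J2  (closing 0-jn rule on J2)

#0 |J1
#1 |J2
#2 |J1
#3 |J1
#4 |Sf1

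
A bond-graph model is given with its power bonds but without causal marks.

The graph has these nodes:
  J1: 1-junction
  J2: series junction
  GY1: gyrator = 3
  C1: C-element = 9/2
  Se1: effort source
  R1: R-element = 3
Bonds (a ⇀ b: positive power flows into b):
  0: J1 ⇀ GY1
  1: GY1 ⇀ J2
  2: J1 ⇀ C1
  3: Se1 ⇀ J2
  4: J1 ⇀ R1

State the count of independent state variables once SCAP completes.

bond 3 stroke→J2  (Se1 (Se) sets effort on bond)
bond 1 stroke→GY1  (J2: last free bond brings flow in)
bond 0 stroke→GY1  (GY1 both-in/both-out from 1)
bond 2 stroke→J1  (1-jn J1 has f-setter on 0)
bond 4 stroke→J1  (common-f at J1 fixed by 0)

1  (C1 all integral)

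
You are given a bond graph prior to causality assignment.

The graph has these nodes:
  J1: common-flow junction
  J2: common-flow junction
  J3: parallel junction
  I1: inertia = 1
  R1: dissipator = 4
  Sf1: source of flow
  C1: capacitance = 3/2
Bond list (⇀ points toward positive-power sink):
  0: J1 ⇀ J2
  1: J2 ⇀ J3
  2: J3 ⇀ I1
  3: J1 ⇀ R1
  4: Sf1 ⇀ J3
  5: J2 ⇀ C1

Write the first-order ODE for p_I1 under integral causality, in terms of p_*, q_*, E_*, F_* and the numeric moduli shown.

dp_I1/dt = 4*F_Sf1 - 4*p_I1 - 2*q_C1/3

b4 →Sf1  (Sf1 (Sf) sets flow on bond)
b2 →I1  (prefer integral on I1)
b1 →J3  (closing 0-jn rule on J3)
b0 →J2  (J2 flow already set via bond 1)
b5 →J2  (J2: bond 1 brought flow, rest push out)
b3 →J1  (J1: bond 0 brought flow, rest push out)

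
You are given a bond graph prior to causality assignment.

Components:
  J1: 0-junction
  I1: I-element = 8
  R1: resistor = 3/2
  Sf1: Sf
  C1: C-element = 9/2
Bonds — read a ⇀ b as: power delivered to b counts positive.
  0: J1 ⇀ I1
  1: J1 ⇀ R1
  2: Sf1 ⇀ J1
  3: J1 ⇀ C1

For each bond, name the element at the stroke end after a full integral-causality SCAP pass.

bond 0 stroke→I1
bond 1 stroke→R1
bond 2 stroke→Sf1
bond 3 stroke→J1

#2 stroke→Sf1  (source Sf1 imposes f)
#0 stroke→I1  (I1 integral (f out))
#3 stroke→J1  (C1 integral (e out))
#1 stroke→R1  (J1: bond 3 brought effort, rest push out)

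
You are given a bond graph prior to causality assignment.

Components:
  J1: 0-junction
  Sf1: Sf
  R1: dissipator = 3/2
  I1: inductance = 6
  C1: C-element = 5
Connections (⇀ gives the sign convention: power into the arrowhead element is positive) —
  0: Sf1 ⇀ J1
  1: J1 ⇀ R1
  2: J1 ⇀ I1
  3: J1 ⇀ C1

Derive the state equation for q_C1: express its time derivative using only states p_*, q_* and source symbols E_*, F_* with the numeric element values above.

dq_C1/dt = F_Sf1 - p_I1/6 - 2*q_C1/15

#0 stroke→Sf1  (source Sf1 imposes f)
#2 stroke→I1  (prefer integral on I1)
#3 stroke→J1  (C1 integral (e out))
#1 stroke→R1  (J1: bond 3 brought effort, rest push out)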